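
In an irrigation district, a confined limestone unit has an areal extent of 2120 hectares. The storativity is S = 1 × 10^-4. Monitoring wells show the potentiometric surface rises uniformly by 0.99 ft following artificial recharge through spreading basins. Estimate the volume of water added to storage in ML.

ΔV ≈ 0.64 ML

A = 2120 hectares = 2.12 × 10^7 m²
Δh = 0.99 ft = 0.3018 m
ΔV = S × A × Δh = 1 × 10^-4 × 2.12 × 10^7 m² × 0.3018 m = 639.7 m³
ΔV = 639.7 m³ = 0.6397 ML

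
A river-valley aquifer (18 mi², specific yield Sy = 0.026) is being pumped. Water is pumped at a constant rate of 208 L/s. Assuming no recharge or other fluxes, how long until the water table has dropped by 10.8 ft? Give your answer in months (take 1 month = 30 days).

t ≈ 7.4 months

A = 18 mi² = 4.662 × 10^7 m²
Δh = 10.8 ft = 3.292 m
ΔV = Sy × A × Δh = 0.026 × 4.662 × 10^7 × 3.292 = 3.99 × 10^6 m³
Q = 208 L/s = 17970 m³/d
t = ΔV / Q = 3.99 × 10^6 m³ / 17970 m³/d = 222 d
t = 222 d ≈ 7.401 months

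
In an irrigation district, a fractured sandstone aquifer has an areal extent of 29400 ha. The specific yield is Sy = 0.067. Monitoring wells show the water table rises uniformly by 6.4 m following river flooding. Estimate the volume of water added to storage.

A = 29400 ha = 2.94 × 10^8 m²
ΔV = Sy × A × Δh = 0.067 × 2.94 × 10^8 m² × 6.4 m = 1.261 × 10^8 m³

ΔV ≈ 1.26 × 10^8 m³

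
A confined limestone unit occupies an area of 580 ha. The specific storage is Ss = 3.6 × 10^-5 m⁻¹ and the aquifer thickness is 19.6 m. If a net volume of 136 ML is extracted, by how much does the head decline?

S = Ss × b = 3.6 × 10^-5 m⁻¹ × 19.6 m = 7.056 × 10^-4
A = 580 ha = 5.8 × 10^6 m²
ΔV = 136 ML = 1.36 × 10^5 m³
Δh = ΔV / (S × A) = 1.36 × 10^5 m³ / (7.056 × 10^-4 × 5.8 × 10^6 m²) = 33.23 m

Δh ≈ 33.2 m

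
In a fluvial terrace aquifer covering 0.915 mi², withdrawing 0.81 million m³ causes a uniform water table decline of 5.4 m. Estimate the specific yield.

Sy ≈ 0.063

A = 0.915 mi² = 2.37 × 10^6 m²
ΔV = 0.81 million m³ = 8.1 × 10^5 m³
Sy = ΔV / (A × Δh) = 8.1 × 10^5 m³ / (2.37 × 10^6 m² × 5.4 m) = 0.0633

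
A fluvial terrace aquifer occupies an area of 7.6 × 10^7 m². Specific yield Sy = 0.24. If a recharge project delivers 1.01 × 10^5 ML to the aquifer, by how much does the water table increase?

Δh ≈ 5.54 m

ΔV = 1.01 × 10^5 ML = 1.01 × 10^8 m³
Δh = ΔV / (Sy × A) = 1.01 × 10^8 m³ / (0.24 × 7.6 × 10^7 m²) = 5.537 m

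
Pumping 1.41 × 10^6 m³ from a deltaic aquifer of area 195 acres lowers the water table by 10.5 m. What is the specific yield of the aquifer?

Sy ≈ 0.17

A = 195 acres = 7.891 × 10^5 m²
Sy = ΔV / (A × Δh) = 1.41 × 10^6 m³ / (7.891 × 10^5 m² × 10.5 m) = 0.1702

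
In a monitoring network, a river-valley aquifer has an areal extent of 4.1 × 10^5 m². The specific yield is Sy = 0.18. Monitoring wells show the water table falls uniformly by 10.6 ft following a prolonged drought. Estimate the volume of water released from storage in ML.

Δh = 10.6 ft = 3.231 m
ΔV = Sy × A × Δh = 0.18 × 4.1 × 10^5 m² × 3.231 m = 2.384 × 10^5 m³
ΔV = 2.384 × 10^5 m³ = 238.4 ML

ΔV ≈ 238 ML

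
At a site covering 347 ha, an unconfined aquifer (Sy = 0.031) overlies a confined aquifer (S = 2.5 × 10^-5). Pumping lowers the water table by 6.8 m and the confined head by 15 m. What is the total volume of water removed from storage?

A = 347 ha = 3.47 × 10^6 m²
Unconfined: ΔV_u = Sy × A × Δh_u = 0.031 × 3.47 × 10^6 × 6.8 = 7.315 × 10^5 m³
Confined: ΔV_c = S × A × Δh_c = 2.5 × 10^-5 × 3.47 × 10^6 × 15 = 1301 m³
Total ΔV = 7.315 × 10^5 + 1301 = 7.328 × 10^5 m³

ΔV ≈ 7.33 × 10^5 m³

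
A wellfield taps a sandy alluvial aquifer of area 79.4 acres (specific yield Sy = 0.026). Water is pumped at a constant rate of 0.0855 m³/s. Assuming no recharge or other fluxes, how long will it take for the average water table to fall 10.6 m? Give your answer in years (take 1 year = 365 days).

t ≈ 0.0328 years

A = 79.4 acres = 3.213 × 10^5 m²
ΔV = Sy × A × Δh = 0.026 × 3.213 × 10^5 × 10.6 = 88560 m³
Q = 0.0855 m³/s = 7387 m³/d
t = ΔV / Q = 88560 m³ / 7387 m³/d = 11.99 d
t = 11.99 d ≈ 0.03284 years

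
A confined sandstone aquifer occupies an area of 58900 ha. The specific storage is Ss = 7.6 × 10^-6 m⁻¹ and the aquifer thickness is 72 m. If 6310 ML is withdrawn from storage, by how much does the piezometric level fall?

Δh ≈ 19.6 m

S = Ss × b = 7.6 × 10^-6 m⁻¹ × 72 m = 5.472 × 10^-4
A = 58900 ha = 5.89 × 10^8 m²
ΔV = 6310 ML = 6.31 × 10^6 m³
Δh = ΔV / (S × A) = 6.31 × 10^6 m³ / (5.472 × 10^-4 × 5.89 × 10^8 m²) = 19.58 m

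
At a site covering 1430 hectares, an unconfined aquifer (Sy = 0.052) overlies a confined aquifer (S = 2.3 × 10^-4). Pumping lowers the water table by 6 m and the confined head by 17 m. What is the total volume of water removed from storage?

A = 1430 hectares = 1.43 × 10^7 m²
Unconfined: ΔV_u = Sy × A × Δh_u = 0.052 × 1.43 × 10^7 × 6 = 4.462 × 10^6 m³
Confined: ΔV_c = S × A × Δh_c = 2.3 × 10^-4 × 1.43 × 10^7 × 17 = 55910 m³
Total ΔV = 4.462 × 10^6 + 55910 = 4.518 × 10^6 m³

ΔV ≈ 4.52 × 10^6 m³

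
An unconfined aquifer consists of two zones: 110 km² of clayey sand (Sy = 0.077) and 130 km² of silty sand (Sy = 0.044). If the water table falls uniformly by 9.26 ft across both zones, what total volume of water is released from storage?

A₁ = 110 km² = 1.1 × 10^8 m²; A₂ = 130 km² = 1.3 × 10^8 m²
Δh = 9.26 ft = 2.822 m
ΔV₁ = 0.077 × 1.1 × 10^8 × 2.822 = 2.391 × 10^7 m³
ΔV₂ = 0.044 × 1.3 × 10^8 × 2.822 = 1.614 × 10^7 m³
ΔV = ΔV₁ + ΔV₂ = 4.005 × 10^7 m³

ΔV ≈ 4.01 × 10^7 m³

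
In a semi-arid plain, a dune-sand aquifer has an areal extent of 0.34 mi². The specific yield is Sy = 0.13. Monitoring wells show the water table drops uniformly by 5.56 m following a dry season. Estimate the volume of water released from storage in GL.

ΔV ≈ 0.636 GL

A = 0.34 mi² = 8.806 × 10^5 m²
ΔV = Sy × A × Δh = 0.13 × 8.806 × 10^5 m² × 5.56 m = 6.365 × 10^5 m³
ΔV = 6.365 × 10^5 m³ = 0.6365 GL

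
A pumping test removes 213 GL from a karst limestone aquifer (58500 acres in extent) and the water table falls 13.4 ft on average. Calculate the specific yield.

A = 58500 acres = 2.367 × 10^8 m²
Δh = 13.4 ft = 4.084 m
ΔV = 213 GL = 2.13 × 10^8 m³
Sy = ΔV / (A × Δh) = 2.13 × 10^8 m³ / (2.367 × 10^8 m² × 4.084 m) = 0.2203

Sy ≈ 0.22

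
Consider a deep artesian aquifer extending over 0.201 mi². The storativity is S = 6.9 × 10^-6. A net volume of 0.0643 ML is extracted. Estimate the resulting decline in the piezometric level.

Δh ≈ 17.9 m

A = 0.201 mi² = 5.206 × 10^5 m²
ΔV = 0.0643 ML = 64.3 m³
Δh = ΔV / (S × A) = 64.3 m³ / (6.9 × 10^-6 × 5.206 × 10^5 m²) = 17.9 m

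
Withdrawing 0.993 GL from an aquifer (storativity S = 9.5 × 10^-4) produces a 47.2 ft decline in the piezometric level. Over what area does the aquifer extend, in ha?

A ≈ 7270 ha

Δh = 47.2 ft = 14.39 m
ΔV = 0.993 GL = 9.93 × 10^5 m³
A = ΔV / (S × Δh) = 9.93 × 10^5 / (9.5 × 10^-4 × 14.39) = 7.266 × 10^7 m²
A = 7.266 × 10^7 m² = 7266 ha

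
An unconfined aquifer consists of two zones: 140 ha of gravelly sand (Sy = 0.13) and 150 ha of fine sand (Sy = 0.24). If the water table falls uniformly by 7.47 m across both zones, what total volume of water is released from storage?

A₁ = 140 ha = 1.4 × 10^6 m²; A₂ = 150 ha = 1.5 × 10^6 m²
ΔV₁ = 0.13 × 1.4 × 10^6 × 7.47 = 1.36 × 10^6 m³
ΔV₂ = 0.24 × 1.5 × 10^6 × 7.47 = 2.689 × 10^6 m³
ΔV = ΔV₁ + ΔV₂ = 4.049 × 10^6 m³

ΔV ≈ 4.05 × 10^6 m³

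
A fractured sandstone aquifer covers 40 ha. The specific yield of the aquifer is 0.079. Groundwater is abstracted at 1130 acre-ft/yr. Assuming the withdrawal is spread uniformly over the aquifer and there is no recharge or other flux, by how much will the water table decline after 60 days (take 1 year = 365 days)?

A = 40 ha = 4 × 10^5 m²
Q = 1130 acre-ft/yr = 3819 m³/d
ΔV = Q × t = 3819 m³/d × 60 d = 2.291 × 10^5 m³
Δh = ΔV / (Sy × A) = 2.291 × 10^5 / (0.079 × 4 × 10^5) = 7.251 m

Δh ≈ 7.25 m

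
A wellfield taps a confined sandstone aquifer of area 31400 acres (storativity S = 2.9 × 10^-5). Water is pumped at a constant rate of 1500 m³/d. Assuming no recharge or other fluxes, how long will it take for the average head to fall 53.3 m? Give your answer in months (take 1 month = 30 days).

t ≈ 4.36 months

A = 31400 acres = 1.271 × 10^8 m²
ΔV = S × A × Δh = 2.9 × 10^-5 × 1.271 × 10^8 × 53.3 = 1.964 × 10^5 m³
t = ΔV / Q = 1.964 × 10^5 m³ / 1500 m³/d = 130.9 d
t = 130.9 d ≈ 4.365 months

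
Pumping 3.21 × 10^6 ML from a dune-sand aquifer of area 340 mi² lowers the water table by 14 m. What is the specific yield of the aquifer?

Sy ≈ 0.26

A = 340 mi² = 8.806 × 10^8 m²
ΔV = 3.21 × 10^6 ML = 3.21 × 10^9 m³
Sy = ΔV / (A × Δh) = 3.21 × 10^9 m³ / (8.806 × 10^8 m² × 14 m) = 0.2604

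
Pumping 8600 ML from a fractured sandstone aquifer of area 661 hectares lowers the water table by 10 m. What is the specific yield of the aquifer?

Sy ≈ 0.13

A = 661 hectares = 6.61 × 10^6 m²
ΔV = 8600 ML = 8.6 × 10^6 m³
Sy = ΔV / (A × Δh) = 8.6 × 10^6 m³ / (6.61 × 10^6 m² × 10 m) = 0.1301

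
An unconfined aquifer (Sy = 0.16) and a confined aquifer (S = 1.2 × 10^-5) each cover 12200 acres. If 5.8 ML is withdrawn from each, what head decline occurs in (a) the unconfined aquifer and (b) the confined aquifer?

Δh_u ≈ 7.34 × 10^-4 m; Δh_c ≈ 9.79 m

A = 12200 acres = 4.937 × 10^7 m²
ΔV = 5.8 ML = 5800 m³
Unconfined: Δh_u = ΔV/(Sy·A) = 5800/(0.16 × 4.937 × 10^7) = 7.342 × 10^-4 m
Confined: Δh_c = ΔV/(S·A) = 5800/(1.2 × 10^-5 × 4.937 × 10^7) = 9.79 m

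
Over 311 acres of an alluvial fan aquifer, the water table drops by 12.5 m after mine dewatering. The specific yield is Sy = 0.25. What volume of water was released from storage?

ΔV ≈ 3.93 × 10^6 m³

A = 311 acres = 1.259 × 10^6 m²
ΔV = Sy × A × Δh = 0.25 × 1.259 × 10^6 m² × 12.5 m = 3.933 × 10^6 m³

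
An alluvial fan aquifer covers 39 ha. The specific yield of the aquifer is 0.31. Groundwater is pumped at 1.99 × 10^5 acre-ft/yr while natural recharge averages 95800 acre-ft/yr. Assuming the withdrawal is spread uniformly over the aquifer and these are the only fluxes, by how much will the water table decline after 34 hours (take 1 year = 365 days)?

A = 39 ha = 3.9 × 10^5 m²
Net abstraction = 1.99 × 10^5 − 95800 = 1.032 × 10^5 acre-ft/yr
Q_net = 1.032 × 10^5 acre-ft/yr = 3.488 × 10^5 m³/d
t = 34 hours = 1.417 d
ΔV = Q × t = 3.488 × 10^5 m³/d × 1.417 d = 4.941 × 10^5 m³
Δh = ΔV / (Sy × A) = 4.941 × 10^5 / (0.31 × 3.9 × 10^5) = 4.087 m

Δh ≈ 4.09 m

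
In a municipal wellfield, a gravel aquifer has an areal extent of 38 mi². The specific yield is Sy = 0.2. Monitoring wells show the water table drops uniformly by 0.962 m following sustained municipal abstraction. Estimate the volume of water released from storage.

A = 38 mi² = 9.842 × 10^7 m²
ΔV = Sy × A × Δh = 0.2 × 9.842 × 10^7 m² × 0.962 m = 1.894 × 10^7 m³

ΔV ≈ 1.89 × 10^7 m³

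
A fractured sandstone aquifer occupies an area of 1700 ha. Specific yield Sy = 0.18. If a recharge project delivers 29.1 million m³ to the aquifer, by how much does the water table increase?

A = 1700 ha = 1.7 × 10^7 m²
ΔV = 29.1 million m³ = 2.91 × 10^7 m³
Δh = ΔV / (Sy × A) = 2.91 × 10^7 m³ / (0.18 × 1.7 × 10^7 m²) = 9.51 m

Δh ≈ 9.51 m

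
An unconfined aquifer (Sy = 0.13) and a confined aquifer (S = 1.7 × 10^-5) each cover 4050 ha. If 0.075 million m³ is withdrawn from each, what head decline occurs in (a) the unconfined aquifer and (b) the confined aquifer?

Δh_u ≈ 0.0142 m; Δh_c ≈ 109 m

A = 4050 ha = 4.05 × 10^7 m²
ΔV = 0.075 million m³ = 75000 m³
Unconfined: Δh_u = ΔV/(Sy·A) = 75000/(0.13 × 4.05 × 10^7) = 0.01425 m
Confined: Δh_c = ΔV/(S·A) = 75000/(1.7 × 10^-5 × 4.05 × 10^7) = 108.9 m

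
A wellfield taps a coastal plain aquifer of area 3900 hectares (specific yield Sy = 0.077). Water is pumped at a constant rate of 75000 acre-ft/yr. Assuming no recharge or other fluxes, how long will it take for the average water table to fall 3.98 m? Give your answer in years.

t ≈ 0.129 years

A = 3900 hectares = 3.9 × 10^7 m²
ΔV = Sy × A × Δh = 0.077 × 3.9 × 10^7 × 3.98 = 1.195 × 10^7 m³
Q = 75000 acre-ft/yr = 2.535 × 10^5 m³/d
t = ΔV / Q = 1.195 × 10^7 m³ / 2.535 × 10^5 m³/d = 47.16 d
t = 47.16 d ≈ 0.1292 years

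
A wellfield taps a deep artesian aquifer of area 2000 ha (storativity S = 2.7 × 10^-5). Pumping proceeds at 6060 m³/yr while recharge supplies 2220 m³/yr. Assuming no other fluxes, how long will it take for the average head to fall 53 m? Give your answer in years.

A = 2000 ha = 2 × 10^7 m²
ΔV = S × A × Δh = 2.7 × 10^-5 × 2 × 10^7 × 53 = 28620 m³
Net withdrawal = 6060 − 2220 = 3840 m³/yr = 10.52 m³/d
t = ΔV / Q = 28620 m³ / 10.52 m³/d = 2720 d
t = 2720 d ≈ 7.453 years

t ≈ 7.45 years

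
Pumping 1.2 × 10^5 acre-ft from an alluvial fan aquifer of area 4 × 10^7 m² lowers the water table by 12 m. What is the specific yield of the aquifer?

Sy ≈ 0.31

ΔV = 1.2 × 10^5 acre-ft = 1.48 × 10^8 m³
Sy = ΔV / (A × Δh) = 1.48 × 10^8 m³ / (4 × 10^7 m² × 12 m) = 0.3084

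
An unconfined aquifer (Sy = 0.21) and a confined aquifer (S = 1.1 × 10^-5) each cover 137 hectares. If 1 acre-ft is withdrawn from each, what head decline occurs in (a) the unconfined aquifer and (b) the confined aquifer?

Δh_u ≈ 0.00429 m; Δh_c ≈ 81.9 m

A = 137 hectares = 1.37 × 10^6 m²
ΔV = 1 acre-ft = 1233 m³
Unconfined: Δh_u = ΔV/(Sy·A) = 1233/(0.21 × 1.37 × 10^6) = 0.004287 m
Confined: Δh_c = ΔV/(S·A) = 1233/(1.1 × 10^-5 × 1.37 × 10^6) = 81.85 m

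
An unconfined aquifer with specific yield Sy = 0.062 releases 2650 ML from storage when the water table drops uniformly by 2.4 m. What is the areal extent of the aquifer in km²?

A ≈ 17.8 km²

ΔV = 2650 ML = 2.65 × 10^6 m³
A = ΔV / (Sy × Δh) = 2.65 × 10^6 / (0.062 × 2.4) = 1.781 × 10^7 m²
A = 1.781 × 10^7 m² = 17.81 km²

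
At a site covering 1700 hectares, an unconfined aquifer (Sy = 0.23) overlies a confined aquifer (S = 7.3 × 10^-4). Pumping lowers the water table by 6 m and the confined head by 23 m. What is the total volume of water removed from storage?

ΔV ≈ 2.37 × 10^7 m³

A = 1700 hectares = 1.7 × 10^7 m²
Unconfined: ΔV_u = Sy × A × Δh_u = 0.23 × 1.7 × 10^7 × 6 = 2.346 × 10^7 m³
Confined: ΔV_c = S × A × Δh_c = 7.3 × 10^-4 × 1.7 × 10^7 × 23 = 2.854 × 10^5 m³
Total ΔV = 2.346 × 10^7 + 2.854 × 10^5 = 2.375 × 10^7 m³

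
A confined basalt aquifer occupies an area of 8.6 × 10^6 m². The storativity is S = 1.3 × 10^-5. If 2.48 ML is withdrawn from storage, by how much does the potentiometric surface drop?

Δh ≈ 22.2 m

ΔV = 2.48 ML = 2480 m³
Δh = ΔV / (S × A) = 2480 m³ / (1.3 × 10^-5 × 8.6 × 10^6 m²) = 22.18 m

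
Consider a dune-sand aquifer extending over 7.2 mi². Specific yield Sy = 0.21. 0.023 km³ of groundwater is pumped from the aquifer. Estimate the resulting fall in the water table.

Δh ≈ 5.87 m

A = 7.2 mi² = 1.865 × 10^7 m²
ΔV = 0.023 km³ = 2.3 × 10^7 m³
Δh = ΔV / (Sy × A) = 2.3 × 10^7 m³ / (0.21 × 1.865 × 10^7 m²) = 5.873 m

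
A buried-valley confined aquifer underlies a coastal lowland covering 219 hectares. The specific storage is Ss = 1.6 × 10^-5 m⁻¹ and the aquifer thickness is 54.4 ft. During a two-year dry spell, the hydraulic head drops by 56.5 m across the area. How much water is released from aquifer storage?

ΔV ≈ 32800 m³

b = 54.4 ft = 16.58 m
S = Ss × b = 1.6 × 10^-5 m⁻¹ × 16.58 m = 2.653 × 10^-4
A = 219 hectares = 2.19 × 10^6 m²
ΔV = S × A × Δh = 2.653 × 10^-4 × 2.19 × 10^6 m² × 56.5 m = 32830 m³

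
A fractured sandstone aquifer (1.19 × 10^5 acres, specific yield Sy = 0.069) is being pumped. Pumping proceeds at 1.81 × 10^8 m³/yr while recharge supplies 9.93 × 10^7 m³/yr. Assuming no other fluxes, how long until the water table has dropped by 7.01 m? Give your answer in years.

t ≈ 2.85 years

A = 1.19 × 10^5 acres = 4.816 × 10^8 m²
ΔV = Sy × A × Δh = 0.069 × 4.816 × 10^8 × 7.01 = 2.329 × 10^8 m³
Net withdrawal = 1.81 × 10^8 − 9.93 × 10^7 = 8.17 × 10^7 m³/yr = 2.238 × 10^5 m³/d
t = ΔV / Q = 2.329 × 10^8 m³ / 2.238 × 10^5 m³/d = 1041 d
t = 1041 d ≈ 2.851 years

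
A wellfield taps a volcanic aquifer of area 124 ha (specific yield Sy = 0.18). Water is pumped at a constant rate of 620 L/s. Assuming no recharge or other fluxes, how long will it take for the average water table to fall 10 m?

t ≈ 41.7 days

A = 124 ha = 1.24 × 10^6 m²
ΔV = Sy × A × Δh = 0.18 × 1.24 × 10^6 × 10 = 2.232 × 10^6 m³
Q = 620 L/s = 53570 m³/d
t = ΔV / Q = 2.232 × 10^6 m³ / 53570 m³/d = 41.67 d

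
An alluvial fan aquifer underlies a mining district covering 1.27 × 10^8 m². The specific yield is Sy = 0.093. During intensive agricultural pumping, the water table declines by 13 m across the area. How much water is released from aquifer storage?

ΔV ≈ 1.54 × 10^8 m³

ΔV = Sy × A × Δh = 0.093 × 1.27 × 10^8 m² × 13 m = 1.535 × 10^8 m³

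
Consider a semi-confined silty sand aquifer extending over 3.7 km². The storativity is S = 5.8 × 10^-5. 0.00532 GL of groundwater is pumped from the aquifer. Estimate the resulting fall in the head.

A = 3.7 km² = 3.7 × 10^6 m²
ΔV = 0.00532 GL = 5320 m³
Δh = ΔV / (S × A) = 5320 m³ / (5.8 × 10^-5 × 3.7 × 10^6 m²) = 24.79 m

Δh ≈ 24.8 m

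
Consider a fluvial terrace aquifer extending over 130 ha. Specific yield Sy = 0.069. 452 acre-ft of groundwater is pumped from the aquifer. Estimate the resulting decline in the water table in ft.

A = 130 ha = 1.3 × 10^6 m²
ΔV = 452 acre-ft = 5.575 × 10^5 m³
Δh = ΔV / (Sy × A) = 5.575 × 10^5 m³ / (0.069 × 1.3 × 10^6 m²) = 6.216 m
Δh = 6.216 m = 20.39 ft

Δh ≈ 20.4 ft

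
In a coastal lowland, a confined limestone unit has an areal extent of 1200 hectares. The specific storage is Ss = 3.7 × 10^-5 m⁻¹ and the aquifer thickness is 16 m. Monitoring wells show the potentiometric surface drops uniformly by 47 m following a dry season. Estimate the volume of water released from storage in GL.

S = Ss × b = 3.7 × 10^-5 m⁻¹ × 16 m = 5.92 × 10^-4
A = 1200 hectares = 1.2 × 10^7 m²
ΔV = S × A × Δh = 5.92 × 10^-4 × 1.2 × 10^7 m² × 47 m = 3.339 × 10^5 m³
ΔV = 3.339 × 10^5 m³ = 0.3339 GL

ΔV ≈ 0.334 GL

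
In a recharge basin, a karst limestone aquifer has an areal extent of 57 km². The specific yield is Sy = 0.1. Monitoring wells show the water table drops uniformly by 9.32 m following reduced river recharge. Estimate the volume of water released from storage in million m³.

A = 57 km² = 5.7 × 10^7 m²
ΔV = Sy × A × Δh = 0.1 × 5.7 × 10^7 m² × 9.32 m = 5.312 × 10^7 m³
ΔV = 5.312 × 10^7 m³ = 53.12 million m³

ΔV ≈ 53.1 million m³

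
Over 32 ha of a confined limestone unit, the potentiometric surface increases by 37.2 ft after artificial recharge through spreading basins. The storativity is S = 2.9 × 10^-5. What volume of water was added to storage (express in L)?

A = 32 ha = 3.2 × 10^5 m²
Δh = 37.2 ft = 11.34 m
ΔV = S × A × Δh = 2.9 × 10^-5 × 3.2 × 10^5 m² × 11.34 m = 105.2 m³
ΔV = 105.2 m³ = 1.052 × 10^5 L

ΔV ≈ 1.05 × 10^5 L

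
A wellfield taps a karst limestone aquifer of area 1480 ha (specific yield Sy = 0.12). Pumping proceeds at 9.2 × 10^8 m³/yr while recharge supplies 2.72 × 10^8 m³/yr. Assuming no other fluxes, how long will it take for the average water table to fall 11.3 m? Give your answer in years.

t ≈ 0.031 years

A = 1480 ha = 1.48 × 10^7 m²
ΔV = Sy × A × Δh = 0.12 × 1.48 × 10^7 × 11.3 = 2.007 × 10^7 m³
Net withdrawal = 9.2 × 10^8 − 2.72 × 10^8 = 6.48 × 10^8 m³/yr = 1.775 × 10^6 m³/d
t = ΔV / Q = 2.007 × 10^7 m³ / 1.775 × 10^6 m³/d = 11.3 d
t = 11.3 d ≈ 0.03097 years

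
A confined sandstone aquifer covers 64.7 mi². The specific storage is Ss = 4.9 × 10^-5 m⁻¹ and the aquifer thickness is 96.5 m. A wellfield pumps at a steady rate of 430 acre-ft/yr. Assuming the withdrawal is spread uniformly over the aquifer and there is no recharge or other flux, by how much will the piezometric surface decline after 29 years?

Δh ≈ 19.4 m

S = Ss × b = 4.9 × 10^-5 m⁻¹ × 96.5 m = 4.729 × 10^-3
A = 64.7 mi² = 1.676 × 10^8 m²
Q = 430 acre-ft/yr = 1453 m³/d
t = 29 years = 10580 d
ΔV = Q × t = 1453 m³/d × 10580 d = 1.538 × 10^7 m³
Δh = ΔV / (S × A) = 1.538 × 10^7 / (0.004729 × 1.676 × 10^8) = 19.41 m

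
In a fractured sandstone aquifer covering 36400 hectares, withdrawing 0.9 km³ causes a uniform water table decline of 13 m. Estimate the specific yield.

Sy ≈ 0.19

A = 36400 hectares = 3.64 × 10^8 m²
ΔV = 0.9 km³ = 9 × 10^8 m³
Sy = ΔV / (A × Δh) = 9 × 10^8 m³ / (3.64 × 10^8 m² × 13 m) = 0.1902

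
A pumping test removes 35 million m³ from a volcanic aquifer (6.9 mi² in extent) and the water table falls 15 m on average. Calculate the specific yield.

A = 6.9 mi² = 1.787 × 10^7 m²
ΔV = 35 million m³ = 3.5 × 10^7 m³
Sy = ΔV / (A × Δh) = 3.5 × 10^7 m³ / (1.787 × 10^7 m² × 15 m) = 0.1306

Sy ≈ 0.13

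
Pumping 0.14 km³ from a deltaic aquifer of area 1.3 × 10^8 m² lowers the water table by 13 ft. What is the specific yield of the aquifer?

Sy ≈ 0.27

Δh = 13 ft = 3.962 m
ΔV = 0.14 km³ = 1.4 × 10^8 m³
Sy = ΔV / (A × Δh) = 1.4 × 10^8 m³ / (1.3 × 10^8 m² × 3.962 m) = 0.2718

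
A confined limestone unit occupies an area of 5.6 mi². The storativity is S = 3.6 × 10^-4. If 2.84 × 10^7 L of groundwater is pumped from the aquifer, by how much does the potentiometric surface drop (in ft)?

Δh ≈ 17.8 ft

A = 5.6 mi² = 1.45 × 10^7 m²
ΔV = 2.84 × 10^7 L = 28400 m³
Δh = ΔV / (S × A) = 28400 m³ / (3.6 × 10^-4 × 1.45 × 10^7 m²) = 5.439 m
Δh = 5.439 m = 17.84 ft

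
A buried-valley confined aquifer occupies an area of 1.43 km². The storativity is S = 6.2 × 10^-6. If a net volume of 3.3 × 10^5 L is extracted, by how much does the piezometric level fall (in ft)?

Δh ≈ 122 ft

A = 1.43 km² = 1.43 × 10^6 m²
ΔV = 3.3 × 10^5 L = 330 m³
Δh = ΔV / (S × A) = 330 m³ / (6.2 × 10^-6 × 1.43 × 10^6 m²) = 37.22 m
Δh = 37.22 m = 122.1 ft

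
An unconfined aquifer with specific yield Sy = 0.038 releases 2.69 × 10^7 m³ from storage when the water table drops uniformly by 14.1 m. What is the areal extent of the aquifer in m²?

A = ΔV / (Sy × Δh) = 2.69 × 10^7 / (0.038 × 14.1) = 5.021 × 10^7 m²

A ≈ 5.02 × 10^7 m²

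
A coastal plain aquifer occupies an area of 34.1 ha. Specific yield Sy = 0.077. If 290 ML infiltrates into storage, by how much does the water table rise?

A = 34.1 ha = 3.41 × 10^5 m²
ΔV = 290 ML = 2.9 × 10^5 m³
Δh = ΔV / (Sy × A) = 2.9 × 10^5 m³ / (0.077 × 3.41 × 10^5 m²) = 11.04 m

Δh ≈ 11 m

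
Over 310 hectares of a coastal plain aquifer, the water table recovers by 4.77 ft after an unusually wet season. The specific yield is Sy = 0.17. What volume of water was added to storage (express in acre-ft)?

ΔV ≈ 621 acre-ft

A = 310 hectares = 3.1 × 10^6 m²
Δh = 4.77 ft = 1.454 m
ΔV = Sy × A × Δh = 0.17 × 3.1 × 10^6 m² × 1.454 m = 7.662 × 10^5 m³
ΔV = 7.662 × 10^5 m³ = 621.2 acre-ft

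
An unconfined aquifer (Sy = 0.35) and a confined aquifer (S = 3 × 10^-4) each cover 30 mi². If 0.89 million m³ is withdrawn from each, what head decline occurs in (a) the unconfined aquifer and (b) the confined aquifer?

Δh_u ≈ 0.0327 m; Δh_c ≈ 38.2 m

A = 30 mi² = 7.77 × 10^7 m²
ΔV = 0.89 million m³ = 8.9 × 10^5 m³
Unconfined: Δh_u = ΔV/(Sy·A) = 8.9 × 10^5/(0.35 × 7.77 × 10^7) = 0.03273 m
Confined: Δh_c = ΔV/(S·A) = 8.9 × 10^5/(3 × 10^-4 × 7.77 × 10^7) = 38.18 m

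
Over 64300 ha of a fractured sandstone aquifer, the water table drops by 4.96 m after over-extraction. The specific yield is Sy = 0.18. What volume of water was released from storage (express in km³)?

A = 64300 ha = 6.43 × 10^8 m²
ΔV = Sy × A × Δh = 0.18 × 6.43 × 10^8 m² × 4.96 m = 5.741 × 10^8 m³
ΔV = 5.741 × 10^8 m³ = 0.5741 km³

ΔV ≈ 0.574 km³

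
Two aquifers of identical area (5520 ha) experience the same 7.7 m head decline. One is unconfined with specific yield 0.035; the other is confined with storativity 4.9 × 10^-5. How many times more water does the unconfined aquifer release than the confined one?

ΔV_u / ΔV_c ≈ 714

A = 5520 ha = 5.52 × 10^7 m²
Unconfined: ΔV_u = Sy × A × Δh = 0.035 × 5.52 × 10^7 × 7.7 = 1.488 × 10^7 m³
Confined: ΔV_c = S × A × Δh = 4.9 × 10^-5 × 5.52 × 10^7 × 7.7 = 20830 m³
Ratio = ΔV_u / ΔV_c = Sy / S = 0.035 / 4.9 × 10^-5 = 714.3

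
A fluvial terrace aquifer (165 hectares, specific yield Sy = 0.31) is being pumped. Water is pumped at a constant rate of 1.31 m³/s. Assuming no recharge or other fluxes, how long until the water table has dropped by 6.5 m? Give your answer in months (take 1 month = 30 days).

A = 165 hectares = 1.65 × 10^6 m²
ΔV = Sy × A × Δh = 0.31 × 1.65 × 10^6 × 6.5 = 3.325 × 10^6 m³
Q = 1.31 m³/s = 1.132 × 10^5 m³/d
t = ΔV / Q = 3.325 × 10^6 m³ / 1.132 × 10^5 m³/d = 29.37 d
t = 29.37 d ≈ 0.9792 months

t ≈ 0.979 months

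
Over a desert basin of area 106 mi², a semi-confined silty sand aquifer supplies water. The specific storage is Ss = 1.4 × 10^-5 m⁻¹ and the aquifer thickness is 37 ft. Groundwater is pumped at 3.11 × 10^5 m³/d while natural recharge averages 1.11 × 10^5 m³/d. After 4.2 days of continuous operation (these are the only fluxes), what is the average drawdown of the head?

Δh ≈ 19.4 m

b = 37 ft = 11.28 m
S = Ss × b = 1.4 × 10^-5 m⁻¹ × 11.28 m = 1.579 × 10^-4
A = 106 mi² = 2.745 × 10^8 m²
Net abstraction = 3.11 × 10^5 − 1.11 × 10^5 = 2 × 10^5 m³/d
ΔV = Q × t = 2 × 10^5 m³/d × 4.2 d = 8.4 × 10^5 m³
Δh = ΔV / (S × A) = 8.4 × 10^5 / (1.579 × 10^-4 × 2.745 × 10^8) = 19.38 m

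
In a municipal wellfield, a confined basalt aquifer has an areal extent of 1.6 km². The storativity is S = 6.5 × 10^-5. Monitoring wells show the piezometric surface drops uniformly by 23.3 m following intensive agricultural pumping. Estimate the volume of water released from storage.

A = 1.6 km² = 1.6 × 10^6 m²
ΔV = S × A × Δh = 6.5 × 10^-5 × 1.6 × 10^6 m² × 23.3 m = 2423 m³

ΔV ≈ 2420 m³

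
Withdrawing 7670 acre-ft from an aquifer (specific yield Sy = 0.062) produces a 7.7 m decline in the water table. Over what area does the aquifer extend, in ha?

A ≈ 1980 ha

ΔV = 7670 acre-ft = 9.461 × 10^6 m³
A = ΔV / (Sy × Δh) = 9.461 × 10^6 / (0.062 × 7.7) = 1.982 × 10^7 m²
A = 1.982 × 10^7 m² = 1982 ha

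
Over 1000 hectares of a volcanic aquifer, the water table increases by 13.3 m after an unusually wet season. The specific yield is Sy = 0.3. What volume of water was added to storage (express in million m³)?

A = 1000 hectares = 1 × 10^7 m²
ΔV = Sy × A × Δh = 0.3 × 1 × 10^7 m² × 13.3 m = 3.99 × 10^7 m³
ΔV = 3.99 × 10^7 m³ = 39.9 million m³

ΔV ≈ 39.9 million m³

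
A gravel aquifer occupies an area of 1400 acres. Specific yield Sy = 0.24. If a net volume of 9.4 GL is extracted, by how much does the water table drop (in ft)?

A = 1400 acres = 5.666 × 10^6 m²
ΔV = 9.4 GL = 9.4 × 10^6 m³
Δh = ΔV / (Sy × A) = 9.4 × 10^6 m³ / (0.24 × 5.666 × 10^6 m²) = 6.913 m
Δh = 6.913 m = 22.68 ft

Δh ≈ 22.7 ft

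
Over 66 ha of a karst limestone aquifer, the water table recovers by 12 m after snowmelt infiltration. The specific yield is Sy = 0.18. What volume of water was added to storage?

A = 66 ha = 6.6 × 10^5 m²
ΔV = Sy × A × Δh = 0.18 × 6.6 × 10^5 m² × 12 m = 1.426 × 10^6 m³

ΔV ≈ 1.43 × 10^6 m³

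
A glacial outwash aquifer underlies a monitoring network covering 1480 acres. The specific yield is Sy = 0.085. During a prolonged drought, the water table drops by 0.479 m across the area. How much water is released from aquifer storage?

ΔV ≈ 2.44 × 10^5 m³

A = 1480 acres = 5.989 × 10^6 m²
ΔV = Sy × A × Δh = 0.085 × 5.989 × 10^6 m² × 0.479 m = 2.439 × 10^5 m³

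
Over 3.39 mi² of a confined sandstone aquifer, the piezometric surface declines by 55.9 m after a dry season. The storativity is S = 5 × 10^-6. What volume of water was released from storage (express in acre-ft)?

ΔV ≈ 1.99 acre-ft

A = 3.39 mi² = 8.78 × 10^6 m²
ΔV = S × A × Δh = 5 × 10^-6 × 8.78 × 10^6 m² × 55.9 m = 2454 m³
ΔV = 2454 m³ = 1.99 acre-ft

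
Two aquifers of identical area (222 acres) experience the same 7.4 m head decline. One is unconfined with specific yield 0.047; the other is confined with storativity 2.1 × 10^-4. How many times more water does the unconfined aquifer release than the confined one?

ΔV_u / ΔV_c ≈ 224

A = 222 acres = 8.984 × 10^5 m²
Unconfined: ΔV_u = Sy × A × Δh = 0.047 × 8.984 × 10^5 × 7.4 = 3.125 × 10^5 m³
Confined: ΔV_c = S × A × Δh = 2.1 × 10^-4 × 8.984 × 10^5 × 7.4 = 1396 m³
Ratio = ΔV_u / ΔV_c = Sy / S = 0.047 / 2.1 × 10^-4 = 223.8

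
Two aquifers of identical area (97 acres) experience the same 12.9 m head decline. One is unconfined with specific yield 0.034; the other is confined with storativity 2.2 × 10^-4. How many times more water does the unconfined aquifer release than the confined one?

ΔV_u / ΔV_c ≈ 155

A = 97 acres = 3.925 × 10^5 m²
Unconfined: ΔV_u = Sy × A × Δh = 0.034 × 3.925 × 10^5 × 12.9 = 1.722 × 10^5 m³
Confined: ΔV_c = S × A × Δh = 2.2 × 10^-4 × 3.925 × 10^5 × 12.9 = 1114 m³
Ratio = ΔV_u / ΔV_c = Sy / S = 0.034 / 2.2 × 10^-4 = 154.5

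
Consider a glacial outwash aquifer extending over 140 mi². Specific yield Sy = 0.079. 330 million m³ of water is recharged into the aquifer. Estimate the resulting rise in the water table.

A = 140 mi² = 3.626 × 10^8 m²
ΔV = 330 million m³ = 3.3 × 10^8 m³
Δh = ΔV / (Sy × A) = 3.3 × 10^8 m³ / (0.079 × 3.626 × 10^8 m²) = 11.52 m

Δh ≈ 11.5 m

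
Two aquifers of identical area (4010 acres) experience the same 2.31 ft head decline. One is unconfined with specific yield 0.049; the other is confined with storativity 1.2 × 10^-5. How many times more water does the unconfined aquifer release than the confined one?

A = 4010 acres = 1.623 × 10^7 m²
Δh = 2.31 ft = 0.7041 m
Unconfined: ΔV_u = Sy × A × Δh = 0.049 × 1.623 × 10^7 × 0.7041 = 5.599 × 10^5 m³
Confined: ΔV_c = S × A × Δh = 1.2 × 10^-5 × 1.623 × 10^7 × 0.7041 = 137.1 m³
Ratio = ΔV_u / ΔV_c = Sy / S = 0.049 / 1.2 × 10^-5 = 4083

ΔV_u / ΔV_c ≈ 4080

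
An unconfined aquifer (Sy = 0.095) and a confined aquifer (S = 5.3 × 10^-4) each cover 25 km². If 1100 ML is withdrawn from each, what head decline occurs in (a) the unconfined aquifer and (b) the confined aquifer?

A = 25 km² = 2.5 × 10^7 m²
ΔV = 1100 ML = 1.1 × 10^6 m³
Unconfined: Δh_u = ΔV/(Sy·A) = 1.1 × 10^6/(0.095 × 2.5 × 10^7) = 0.4632 m
Confined: Δh_c = ΔV/(S·A) = 1.1 × 10^6/(5.3 × 10^-4 × 2.5 × 10^7) = 83.02 m

Δh_u ≈ 0.463 m; Δh_c ≈ 83 m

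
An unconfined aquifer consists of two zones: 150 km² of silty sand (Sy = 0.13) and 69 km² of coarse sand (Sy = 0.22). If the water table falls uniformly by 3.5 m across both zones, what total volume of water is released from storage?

ΔV ≈ 1.21 × 10^8 m³

A₁ = 150 km² = 1.5 × 10^8 m²; A₂ = 69 km² = 6.9 × 10^7 m²
ΔV₁ = 0.13 × 1.5 × 10^8 × 3.5 = 6.825 × 10^7 m³
ΔV₂ = 0.22 × 6.9 × 10^7 × 3.5 = 5.313 × 10^7 m³
ΔV = ΔV₁ + ΔV₂ = 1.214 × 10^8 m³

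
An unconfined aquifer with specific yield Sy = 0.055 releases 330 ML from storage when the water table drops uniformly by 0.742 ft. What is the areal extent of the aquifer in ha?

Δh = 0.742 ft = 0.2262 m
ΔV = 330 ML = 3.3 × 10^5 m³
A = ΔV / (Sy × Δh) = 3.3 × 10^5 / (0.055 × 0.2262) = 2.653 × 10^7 m²
A = 2.653 × 10^7 m² = 2653 ha

A ≈ 2650 ha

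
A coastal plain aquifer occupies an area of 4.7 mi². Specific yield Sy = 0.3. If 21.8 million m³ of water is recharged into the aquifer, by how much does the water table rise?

Δh ≈ 5.97 m

A = 4.7 mi² = 1.217 × 10^7 m²
ΔV = 21.8 million m³ = 2.18 × 10^7 m³
Δh = ΔV / (Sy × A) = 2.18 × 10^7 m³ / (0.3 × 1.217 × 10^7 m²) = 5.97 m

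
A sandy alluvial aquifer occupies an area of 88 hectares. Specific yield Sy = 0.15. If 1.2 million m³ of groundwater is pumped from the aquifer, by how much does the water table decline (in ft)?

A = 88 hectares = 8.8 × 10^5 m²
ΔV = 1.2 million m³ = 1.2 × 10^6 m³
Δh = ΔV / (Sy × A) = 1.2 × 10^6 m³ / (0.15 × 8.8 × 10^5 m²) = 9.091 m
Δh = 9.091 m = 29.83 ft

Δh ≈ 29.8 ft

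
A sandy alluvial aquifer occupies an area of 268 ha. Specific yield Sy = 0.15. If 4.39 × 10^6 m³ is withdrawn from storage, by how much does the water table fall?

Δh ≈ 10.9 m

A = 268 ha = 2.68 × 10^6 m²
Δh = ΔV / (Sy × A) = 4.39 × 10^6 m³ / (0.15 × 2.68 × 10^6 m²) = 10.92 m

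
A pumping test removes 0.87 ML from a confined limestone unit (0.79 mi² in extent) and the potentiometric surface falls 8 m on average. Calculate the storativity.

S ≈ 5.3 × 10^-5

A = 0.79 mi² = 2.046 × 10^6 m²
ΔV = 0.87 ML = 870 m³
S = ΔV / (A × Δh) = 870 m³ / (2.046 × 10^6 m² × 8 m) = 5.315 × 10^-5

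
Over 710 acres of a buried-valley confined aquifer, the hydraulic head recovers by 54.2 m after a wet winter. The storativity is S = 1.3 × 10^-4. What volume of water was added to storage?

A = 710 acres = 2.873 × 10^6 m²
ΔV = S × A × Δh = 1.3 × 10^-4 × 2.873 × 10^6 m² × 54.2 m = 20250 m³

ΔV ≈ 20200 m³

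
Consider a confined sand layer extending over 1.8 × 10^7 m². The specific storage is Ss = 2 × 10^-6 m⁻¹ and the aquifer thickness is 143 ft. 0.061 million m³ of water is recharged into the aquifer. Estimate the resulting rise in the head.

b = 143 ft = 43.59 m
S = Ss × b = 2 × 10^-6 m⁻¹ × 43.59 m = 8.717 × 10^-5
ΔV = 0.061 million m³ = 61000 m³
Δh = ΔV / (S × A) = 61000 m³ / (8.717 × 10^-5 × 1.8 × 10^7 m²) = 38.88 m

Δh ≈ 38.9 m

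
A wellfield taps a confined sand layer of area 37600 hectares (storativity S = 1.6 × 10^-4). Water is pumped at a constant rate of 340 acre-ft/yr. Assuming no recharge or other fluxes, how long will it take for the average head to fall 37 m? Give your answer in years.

t ≈ 5.31 years

A = 37600 hectares = 3.76 × 10^8 m²
ΔV = S × A × Δh = 1.6 × 10^-4 × 3.76 × 10^8 × 37 = 2.226 × 10^6 m³
Q = 340 acre-ft/yr = 1149 m³/d
t = ΔV / Q = 2.226 × 10^6 m³ / 1149 m³/d = 1937 d
t = 1937 d ≈ 5.308 years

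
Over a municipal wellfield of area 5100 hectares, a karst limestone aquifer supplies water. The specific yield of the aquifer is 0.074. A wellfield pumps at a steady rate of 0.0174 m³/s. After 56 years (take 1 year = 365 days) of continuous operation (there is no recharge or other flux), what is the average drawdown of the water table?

Δh ≈ 8.14 m

A = 5100 hectares = 5.1 × 10^7 m²
Q = 0.0174 m³/s = 1503 m³/d
t = 56 years = 20440 d
ΔV = Q × t = 1503 m³/d × 20440 d = 3.073 × 10^7 m³
Δh = ΔV / (Sy × A) = 3.073 × 10^7 / (0.074 × 5.1 × 10^7) = 8.142 m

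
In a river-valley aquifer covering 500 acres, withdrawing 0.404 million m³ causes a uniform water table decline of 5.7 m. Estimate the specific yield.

Sy ≈ 0.035

A = 500 acres = 2.023 × 10^6 m²
ΔV = 0.404 million m³ = 4.04 × 10^5 m³
Sy = ΔV / (A × Δh) = 4.04 × 10^5 m³ / (2.023 × 10^6 m² × 5.7 m) = 0.03503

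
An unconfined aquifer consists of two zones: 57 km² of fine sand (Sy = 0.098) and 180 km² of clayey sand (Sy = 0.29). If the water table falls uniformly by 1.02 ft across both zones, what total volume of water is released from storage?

ΔV ≈ 1.8 × 10^7 m³

A₁ = 57 km² = 5.7 × 10^7 m²; A₂ = 180 km² = 1.8 × 10^8 m²
Δh = 1.02 ft = 0.3109 m
ΔV₁ = 0.098 × 5.7 × 10^7 × 0.3109 = 1.737 × 10^6 m³
ΔV₂ = 0.29 × 1.8 × 10^8 × 0.3109 = 1.623 × 10^7 m³
ΔV = ΔV₁ + ΔV₂ = 1.797 × 10^7 m³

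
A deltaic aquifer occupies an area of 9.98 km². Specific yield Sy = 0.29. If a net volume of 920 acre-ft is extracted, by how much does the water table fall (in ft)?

A = 9.98 km² = 9.98 × 10^6 m²
ΔV = 920 acre-ft = 1.135 × 10^6 m³
Δh = ΔV / (Sy × A) = 1.135 × 10^6 m³ / (0.29 × 9.98 × 10^6 m²) = 0.3921 m
Δh = 0.3921 m = 1.286 ft

Δh ≈ 1.29 ft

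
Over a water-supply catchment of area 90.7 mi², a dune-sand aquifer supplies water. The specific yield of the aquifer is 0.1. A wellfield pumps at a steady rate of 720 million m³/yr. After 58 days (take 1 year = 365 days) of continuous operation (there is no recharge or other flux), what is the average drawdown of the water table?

Δh ≈ 4.87 m

A = 90.7 mi² = 2.349 × 10^8 m²
Q = 720 million m³/yr = 1.973 × 10^6 m³/d
ΔV = Q × t = 1.973 × 10^6 m³/d × 58 d = 1.144 × 10^8 m³
Δh = ΔV / (Sy × A) = 1.144 × 10^8 / (0.1 × 2.349 × 10^8) = 4.87 m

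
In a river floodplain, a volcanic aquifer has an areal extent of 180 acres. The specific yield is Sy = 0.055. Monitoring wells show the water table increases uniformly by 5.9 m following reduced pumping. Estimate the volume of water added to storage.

A = 180 acres = 7.284 × 10^5 m²
ΔV = Sy × A × Δh = 0.055 × 7.284 × 10^5 m² × 5.9 m = 2.364 × 10^5 m³

ΔV ≈ 2.36 × 10^5 m³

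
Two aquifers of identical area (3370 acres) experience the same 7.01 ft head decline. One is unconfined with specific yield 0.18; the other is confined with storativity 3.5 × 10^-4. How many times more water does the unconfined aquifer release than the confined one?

ΔV_u / ΔV_c ≈ 514

A = 3370 acres = 1.364 × 10^7 m²
Δh = 7.01 ft = 2.137 m
Unconfined: ΔV_u = Sy × A × Δh = 0.18 × 1.364 × 10^7 × 2.137 = 5.245 × 10^6 m³
Confined: ΔV_c = S × A × Δh = 3.5 × 10^-4 × 1.364 × 10^7 × 2.137 = 10200 m³
Ratio = ΔV_u / ΔV_c = Sy / S = 0.18 / 3.5 × 10^-4 = 514.3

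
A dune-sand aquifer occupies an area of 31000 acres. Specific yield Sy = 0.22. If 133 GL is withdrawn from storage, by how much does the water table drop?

A = 31000 acres = 1.255 × 10^8 m²
ΔV = 133 GL = 1.33 × 10^8 m³
Δh = ΔV / (Sy × A) = 1.33 × 10^8 m³ / (0.22 × 1.255 × 10^8 m²) = 4.819 m

Δh ≈ 4.82 m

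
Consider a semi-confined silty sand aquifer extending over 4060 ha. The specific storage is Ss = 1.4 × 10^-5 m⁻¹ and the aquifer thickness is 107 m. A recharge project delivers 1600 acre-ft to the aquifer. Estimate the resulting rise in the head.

S = Ss × b = 1.4 × 10^-5 m⁻¹ × 107 m = 1.498 × 10^-3
A = 4060 ha = 4.06 × 10^7 m²
ΔV = 1600 acre-ft = 1.974 × 10^6 m³
Δh = ΔV / (S × A) = 1.974 × 10^6 m³ / (0.001498 × 4.06 × 10^7 m²) = 32.45 m

Δh ≈ 32.5 m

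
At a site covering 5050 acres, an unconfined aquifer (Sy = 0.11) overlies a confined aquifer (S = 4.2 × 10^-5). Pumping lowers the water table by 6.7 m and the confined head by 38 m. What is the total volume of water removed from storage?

ΔV ≈ 1.51 × 10^7 m³

A = 5050 acres = 2.044 × 10^7 m²
Unconfined: ΔV_u = Sy × A × Δh_u = 0.11 × 2.044 × 10^7 × 6.7 = 1.506 × 10^7 m³
Confined: ΔV_c = S × A × Δh_c = 4.2 × 10^-5 × 2.044 × 10^7 × 38 = 32620 m³
Total ΔV = 1.506 × 10^7 + 32620 = 1.509 × 10^7 m³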